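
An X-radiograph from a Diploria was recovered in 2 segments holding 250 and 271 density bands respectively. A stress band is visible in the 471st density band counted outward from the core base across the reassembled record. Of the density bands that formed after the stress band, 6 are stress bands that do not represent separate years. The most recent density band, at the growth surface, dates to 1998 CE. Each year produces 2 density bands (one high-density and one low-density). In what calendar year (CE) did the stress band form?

1976 CE

Total density bands = 250 + 271 = 521.
The stress band sits at density band 471 from the core base, so 521 − 471 = 50 density bands formed after it.
50 − 6 false = 44 true density bands after the stress band.
44 density bands at 2 per year is 44 / 2 = 22 years.
The density band at the growth surface is 1998 CE, so the stress band dates to 1998 − 22 = 1976 CE.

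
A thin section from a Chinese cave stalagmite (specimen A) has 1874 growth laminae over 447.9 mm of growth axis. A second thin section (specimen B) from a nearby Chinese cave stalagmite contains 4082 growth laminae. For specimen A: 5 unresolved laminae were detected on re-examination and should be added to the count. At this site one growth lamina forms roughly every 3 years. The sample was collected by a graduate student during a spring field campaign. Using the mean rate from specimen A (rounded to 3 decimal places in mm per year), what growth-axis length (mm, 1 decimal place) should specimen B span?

Specimen A: true growth lamina count = 1874 + 5 = 1879.
Specimen A: multiplying by 3 years per growth lamina: 1879 × 3 = 5637 years.
A: Mean rate = 447.9 mm / 5637 years ≈ 0.079 mm/year.
Specimen B: 4082 growth laminae at 3 years each span 4082 × 3 = 12246 years. Length of B = 0.079 × 12246 = 967.4 mm.

967.4 mm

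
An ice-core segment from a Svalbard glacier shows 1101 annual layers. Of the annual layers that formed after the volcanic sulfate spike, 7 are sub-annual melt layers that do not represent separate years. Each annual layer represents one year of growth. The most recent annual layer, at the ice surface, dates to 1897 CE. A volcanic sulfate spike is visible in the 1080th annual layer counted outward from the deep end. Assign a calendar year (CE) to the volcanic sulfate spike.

1883 CE

Between annual layer 1080 and the ice surface there are 1101 − 1080 = 21 annual layers.
21 − 7 false = 14 true annual layers after the volcanic sulfate spike.
1897 − 14 = 1883 CE.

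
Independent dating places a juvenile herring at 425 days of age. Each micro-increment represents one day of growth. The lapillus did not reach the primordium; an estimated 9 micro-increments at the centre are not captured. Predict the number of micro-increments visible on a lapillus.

Expected micro-increments over 425 days: 425.
425 − 9 missed = 416 micro-increments expected in the prepared section.

416 micro-increments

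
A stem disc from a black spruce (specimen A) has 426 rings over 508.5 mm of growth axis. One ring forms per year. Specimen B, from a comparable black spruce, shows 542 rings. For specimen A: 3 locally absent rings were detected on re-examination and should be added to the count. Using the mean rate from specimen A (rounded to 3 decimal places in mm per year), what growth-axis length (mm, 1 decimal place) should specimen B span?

Specimen A: correcting the raw count gives 426 + 3 = 429 true rings.
A: Mean rate = 508.5 mm / 429 years ≈ 1.185 mm/year.
B's length ≈ 1.185 × 542 = 642.3 mm.

642.3 mm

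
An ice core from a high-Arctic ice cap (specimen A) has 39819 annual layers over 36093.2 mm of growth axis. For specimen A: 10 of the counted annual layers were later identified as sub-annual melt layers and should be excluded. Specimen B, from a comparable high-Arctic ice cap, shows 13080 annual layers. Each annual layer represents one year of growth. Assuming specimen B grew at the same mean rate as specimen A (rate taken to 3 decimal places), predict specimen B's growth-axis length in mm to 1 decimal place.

11863.6 mm

Specimen A: correcting the raw count gives 39819 − 10 = 39809 true annual layers.
A: Mean rate = 36093.2 mm / 39809 years ≈ 0.907 mm/year.
Length of B = 0.907 × 13080 = 11863.6 mm.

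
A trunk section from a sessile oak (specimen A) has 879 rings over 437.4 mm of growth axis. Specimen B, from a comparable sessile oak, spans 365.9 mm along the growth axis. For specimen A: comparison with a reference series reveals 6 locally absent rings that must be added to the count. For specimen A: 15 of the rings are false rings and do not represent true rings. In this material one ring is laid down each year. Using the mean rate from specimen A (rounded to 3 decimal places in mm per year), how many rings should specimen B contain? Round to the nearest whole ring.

Specimen A: after corrections the count is 879 − 15 + 6 = 870 rings.
A: 437.4 mm over 870 years gives 437.4 / 870 ≈ 0.503 mm/yr.
Specimen B: 365.9 mm / 0.503 mm per year = 727.44 years ≈ 727 rings.

727 rings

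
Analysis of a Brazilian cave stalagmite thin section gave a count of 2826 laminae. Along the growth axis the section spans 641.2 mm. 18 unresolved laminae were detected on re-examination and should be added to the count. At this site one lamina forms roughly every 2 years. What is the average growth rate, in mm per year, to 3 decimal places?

Adjusted count: 2826 + 18 = 2844 laminae.
2844 laminae at 2 years each span 2844 × 2 = 5688 years.
Extension rate ≈ 641.2 / 5688 = 0.113 mm per year.

0.113 mm per year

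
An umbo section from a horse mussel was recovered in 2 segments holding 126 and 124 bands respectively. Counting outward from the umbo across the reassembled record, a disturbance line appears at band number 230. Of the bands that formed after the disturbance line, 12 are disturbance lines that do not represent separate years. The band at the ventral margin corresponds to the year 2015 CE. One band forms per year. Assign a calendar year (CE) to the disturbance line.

2007 CE

Total bands = 126 + 124 = 250.
The disturbance line sits at band 230 from the umbo, so 250 − 230 = 20 bands formed after it.
Removing the 12 false bands leaves 20 − 12 = 8 true bands beyond the disturbance line.
Counting back 8 years from 2015 CE places the disturbance line in 2015 − 8 = 2007 CE.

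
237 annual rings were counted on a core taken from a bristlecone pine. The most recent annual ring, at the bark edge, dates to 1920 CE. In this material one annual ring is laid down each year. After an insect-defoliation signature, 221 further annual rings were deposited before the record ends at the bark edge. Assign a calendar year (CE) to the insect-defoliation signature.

There are 221 annual rings younger than the insect-defoliation signature.
1920 − 221 = 1699 CE.

1699 CE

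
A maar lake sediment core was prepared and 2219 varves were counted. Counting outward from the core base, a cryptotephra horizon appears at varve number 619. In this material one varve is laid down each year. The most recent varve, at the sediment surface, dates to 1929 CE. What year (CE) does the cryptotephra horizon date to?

The cryptotephra horizon sits at varve 619 from the core base, so 2219 − 619 = 1600 varves formed after it.
1929 − 1600 = 329 CE.

329 CE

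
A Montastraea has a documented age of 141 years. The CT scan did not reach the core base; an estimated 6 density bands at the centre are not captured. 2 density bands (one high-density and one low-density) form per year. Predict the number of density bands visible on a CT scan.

Expected density bands: 141 × 2 = 282.
282 − 6 missed = 276 density bands expected in the prepared section.

276 density bands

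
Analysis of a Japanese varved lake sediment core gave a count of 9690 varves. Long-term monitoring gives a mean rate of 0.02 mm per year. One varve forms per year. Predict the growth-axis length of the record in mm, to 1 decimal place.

193.8 mm

9690 years of growth are recorded.
Predicted length = 0.02 mm/year × 9690 years = 193.8 mm.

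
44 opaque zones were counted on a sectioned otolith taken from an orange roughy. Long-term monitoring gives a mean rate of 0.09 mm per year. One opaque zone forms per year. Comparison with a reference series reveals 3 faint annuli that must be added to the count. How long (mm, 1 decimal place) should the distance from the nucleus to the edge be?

True opaque zone count = 44 + 3 = 47.
Length ≈ 0.09 × 47 = 4.2 mm.

4.2 mm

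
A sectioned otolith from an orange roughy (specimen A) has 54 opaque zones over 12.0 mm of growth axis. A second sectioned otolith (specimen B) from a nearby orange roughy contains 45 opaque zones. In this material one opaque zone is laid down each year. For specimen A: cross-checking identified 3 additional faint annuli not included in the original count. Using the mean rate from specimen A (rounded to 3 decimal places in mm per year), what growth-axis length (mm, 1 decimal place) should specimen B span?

Specimen A: true opaque zone count = 54 + 3 = 57.
A: 12.0 mm over 57 years gives 12.0 / 57 ≈ 0.211 mm/year.
For B, 0.211 mm/year × 45 years = 9.5 mm.

9.5 mm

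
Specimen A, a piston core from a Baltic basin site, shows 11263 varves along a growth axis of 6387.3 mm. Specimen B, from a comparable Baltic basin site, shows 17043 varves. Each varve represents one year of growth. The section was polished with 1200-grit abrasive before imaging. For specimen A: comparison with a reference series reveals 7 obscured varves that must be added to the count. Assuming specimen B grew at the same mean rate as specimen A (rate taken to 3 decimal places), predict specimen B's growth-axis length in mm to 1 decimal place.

Specimen A: after corrections the count is 11263 + 7 = 11270 varves.
A: 6387.3 mm over 11270 years gives 6387.3 / 11270 ≈ 0.567 mm per year.
For B, 0.567 mm/year × 17043 years = 9663.4 mm.

9663.4 mm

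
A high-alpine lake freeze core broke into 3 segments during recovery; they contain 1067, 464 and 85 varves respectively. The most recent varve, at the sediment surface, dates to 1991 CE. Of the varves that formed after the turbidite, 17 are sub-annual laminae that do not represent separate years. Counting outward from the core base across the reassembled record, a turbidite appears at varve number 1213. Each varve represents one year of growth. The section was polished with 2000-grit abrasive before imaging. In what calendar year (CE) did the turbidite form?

1605 CE

Total varves = 1067 + 464 + 85 = 1616.
1616 − 1213 = 403 varves lie beyond the turbidite toward the sediment surface.
Excluding 17 false varves: 403 − 17 = 386.
The varve at the sediment surface is 1991 CE, so the turbidite dates to 1991 − 386 = 1605 CE.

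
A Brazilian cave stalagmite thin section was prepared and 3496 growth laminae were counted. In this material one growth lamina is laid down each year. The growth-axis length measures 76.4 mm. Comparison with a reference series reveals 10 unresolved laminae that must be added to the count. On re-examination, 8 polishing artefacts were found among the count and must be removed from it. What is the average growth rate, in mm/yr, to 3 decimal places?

0.022 mm/yr

Adjusted count: 3496 − 8 + 10 = 3498 growth laminae.
Extension rate ≈ 76.4 / 3498 = 0.022 mm/yr.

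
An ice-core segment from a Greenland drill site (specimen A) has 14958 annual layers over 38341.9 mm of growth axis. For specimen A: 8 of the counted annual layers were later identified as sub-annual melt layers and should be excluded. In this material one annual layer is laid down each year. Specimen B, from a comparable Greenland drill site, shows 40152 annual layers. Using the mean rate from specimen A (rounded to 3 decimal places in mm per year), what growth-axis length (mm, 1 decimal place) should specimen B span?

102989.9 mm

Specimen A: correcting the raw count gives 14958 − 8 = 14950 true annual layers.
A: Mean rate = 38341.9 mm / 14950 years ≈ 2.565 mm/year.
B's length ≈ 2.565 × 40152 = 102989.9 mm.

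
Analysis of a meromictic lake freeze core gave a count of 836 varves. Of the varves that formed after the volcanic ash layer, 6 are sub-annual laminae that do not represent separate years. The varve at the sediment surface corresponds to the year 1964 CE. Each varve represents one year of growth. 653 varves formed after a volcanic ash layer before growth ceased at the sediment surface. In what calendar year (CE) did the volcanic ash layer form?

653 varves post-date the volcanic ash layer.
Removing the 6 false varves leaves 653 − 6 = 647 true varves beyond the volcanic ash layer.
Counting back 647 years from 1964 CE places the volcanic ash layer in 1964 − 647 = 1317 CE.

1317 CE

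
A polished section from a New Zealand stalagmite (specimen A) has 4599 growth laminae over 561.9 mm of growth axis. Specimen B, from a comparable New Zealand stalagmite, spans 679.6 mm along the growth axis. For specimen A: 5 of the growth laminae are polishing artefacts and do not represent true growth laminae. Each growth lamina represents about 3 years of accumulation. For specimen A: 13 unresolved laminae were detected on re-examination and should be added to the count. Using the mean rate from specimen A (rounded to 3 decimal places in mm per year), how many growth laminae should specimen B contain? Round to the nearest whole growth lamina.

5525 growth laminae

Specimen A: true growth lamina count = 4599 − 5 + 13 = 4607.
Specimen A: at 3 years per growth lamina, 4607 × 3 = 13821 years.
A: Extension rate ≈ 561.9 / 13821 = 0.041 mm/year.
For B, 679.6 / 0.041 = 16575.61 years; at 3 years per growth lamina that is 16575.61 / 3 ≈ 5525 growth laminae.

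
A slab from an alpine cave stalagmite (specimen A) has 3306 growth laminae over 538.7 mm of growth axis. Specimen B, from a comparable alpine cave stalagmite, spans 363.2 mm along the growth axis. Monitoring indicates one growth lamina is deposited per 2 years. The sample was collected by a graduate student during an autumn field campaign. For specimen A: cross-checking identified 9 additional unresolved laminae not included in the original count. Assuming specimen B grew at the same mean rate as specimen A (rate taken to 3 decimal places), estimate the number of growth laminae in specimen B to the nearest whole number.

2242 growth laminae

Specimen A: after corrections the count is 3306 + 9 = 3315 growth laminae.
Specimen A: multiplying by 2 years per growth lamina: 3315 × 2 = 6630 years.
A: 538.7 mm over 6630 years gives 538.7 / 6630 ≈ 0.081 mm/yr.
Specimen B: 363.2 mm / 0.081 mm per year = 4483.95 years; at 2 years per growth lamina that is 4483.95 / 2 ≈ 2242 growth laminae.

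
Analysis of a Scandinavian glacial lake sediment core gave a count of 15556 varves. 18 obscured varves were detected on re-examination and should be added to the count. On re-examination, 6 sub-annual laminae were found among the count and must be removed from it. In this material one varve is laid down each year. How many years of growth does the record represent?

15568 years

True varve count = 15556 − 6 + 18 = 15568.
With a one-to-one varve periodicity this is 15568 years.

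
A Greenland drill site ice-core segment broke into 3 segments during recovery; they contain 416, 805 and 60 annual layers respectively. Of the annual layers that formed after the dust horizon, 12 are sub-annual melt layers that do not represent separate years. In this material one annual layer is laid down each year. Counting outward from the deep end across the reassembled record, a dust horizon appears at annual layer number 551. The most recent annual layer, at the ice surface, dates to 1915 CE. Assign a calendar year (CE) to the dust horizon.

Total annual layers = 416 + 805 + 60 = 1281.
1281 − 551 = 730 annual layers lie beyond the dust horizon toward the ice surface.
730 − 12 false = 718 true annual layers after the dust horizon.
The annual layer at the ice surface is 1915 CE, so the dust horizon dates to 1915 − 718 = 1197 CE.

1197 CE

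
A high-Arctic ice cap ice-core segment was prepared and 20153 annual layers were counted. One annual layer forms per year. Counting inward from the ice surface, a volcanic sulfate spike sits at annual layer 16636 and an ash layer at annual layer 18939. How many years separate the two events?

18939 − 16636 = 2303 annual layers lie between the two events.
At one annual layer per year, 2303 years elapsed between them.

2303 years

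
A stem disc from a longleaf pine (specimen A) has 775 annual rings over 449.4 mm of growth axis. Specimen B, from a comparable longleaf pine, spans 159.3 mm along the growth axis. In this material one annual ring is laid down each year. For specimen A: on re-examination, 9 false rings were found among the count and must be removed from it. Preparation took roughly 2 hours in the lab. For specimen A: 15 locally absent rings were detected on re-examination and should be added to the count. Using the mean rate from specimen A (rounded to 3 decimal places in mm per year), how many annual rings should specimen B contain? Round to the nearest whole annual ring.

Specimen A: true annual ring count = 775 − 9 + 15 = 781.
A: 449.4 mm over 781 years gives 449.4 / 781 ≈ 0.575 mm/year.
Specimen B: 159.3 mm / 0.575 mm per year = 277.04 years ≈ 277 annual rings.

277 annual rings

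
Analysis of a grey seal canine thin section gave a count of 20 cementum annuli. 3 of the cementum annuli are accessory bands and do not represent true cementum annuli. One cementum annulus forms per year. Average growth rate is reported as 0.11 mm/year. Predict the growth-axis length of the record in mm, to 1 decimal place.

Correcting the raw count gives 20 − 3 = 17 true cementum annuli.
Predicted length = 0.11 mm/year × 17 years = 1.9 mm.

1.9 mm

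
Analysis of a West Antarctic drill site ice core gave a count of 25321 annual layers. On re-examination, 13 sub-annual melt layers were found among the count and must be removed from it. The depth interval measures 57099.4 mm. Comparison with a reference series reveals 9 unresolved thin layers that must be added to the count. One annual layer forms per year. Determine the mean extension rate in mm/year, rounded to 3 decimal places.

2.255 mm/year

True annual layer count = 25321 − 13 + 9 = 25317.
57099.4 mm over 25317 years gives 57099.4 / 25317 ≈ 2.255 mm/year.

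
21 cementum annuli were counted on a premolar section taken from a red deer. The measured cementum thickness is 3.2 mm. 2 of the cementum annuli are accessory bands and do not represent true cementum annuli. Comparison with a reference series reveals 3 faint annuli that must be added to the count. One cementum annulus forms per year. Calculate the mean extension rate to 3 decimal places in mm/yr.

Adjusted count: 21 − 2 + 3 = 22 cementum annuli.
3.2 mm over 22 years gives 3.2 / 22 ≈ 0.145 mm/yr.

0.145 mm/yr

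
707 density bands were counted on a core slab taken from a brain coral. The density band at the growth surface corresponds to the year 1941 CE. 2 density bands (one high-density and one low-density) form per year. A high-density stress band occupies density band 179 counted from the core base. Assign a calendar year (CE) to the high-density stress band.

707 − 179 = 528 density bands lie beyond the high-density stress band toward the growth surface.
Dividing by 2 density bands per year: 528 / 2 = 264 years.
The density band at the growth surface is 1941 CE, so the high-density stress band dates to 1941 − 264 = 1677 CE.

1677 CE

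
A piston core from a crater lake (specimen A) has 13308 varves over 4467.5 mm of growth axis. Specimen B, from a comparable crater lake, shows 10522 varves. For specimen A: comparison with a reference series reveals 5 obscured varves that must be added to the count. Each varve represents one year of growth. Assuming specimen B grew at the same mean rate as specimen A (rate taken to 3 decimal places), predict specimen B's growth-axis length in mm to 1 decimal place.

Specimen A: correcting the raw count gives 13308 + 5 = 13313 true varves.
A: 4467.5 mm over 13313 years gives 4467.5 / 13313 ≈ 0.336 mm/yr.
Length of B = 0.336 × 10522 = 3535.4 mm.

3535.4 mm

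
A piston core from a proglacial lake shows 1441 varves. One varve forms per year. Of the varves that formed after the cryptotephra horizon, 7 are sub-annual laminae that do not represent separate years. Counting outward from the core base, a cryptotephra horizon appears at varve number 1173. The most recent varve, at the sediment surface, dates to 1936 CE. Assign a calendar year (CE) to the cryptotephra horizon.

1675 CE

The cryptotephra horizon sits at varve 1173 from the core base, so 1441 − 1173 = 268 varves formed after it.
Removing the 7 false varves leaves 268 − 7 = 261 true varves beyond the cryptotephra horizon.
1936 − 261 = 1675 CE.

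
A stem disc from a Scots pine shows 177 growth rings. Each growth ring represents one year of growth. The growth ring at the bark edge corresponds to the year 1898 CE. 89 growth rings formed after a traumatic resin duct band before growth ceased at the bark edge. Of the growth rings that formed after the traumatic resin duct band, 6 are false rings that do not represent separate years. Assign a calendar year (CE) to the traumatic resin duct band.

89 growth rings formed after the traumatic resin duct band.
89 − 6 false = 83 true growth rings after the traumatic resin duct band.
Counting back 83 years from 1898 CE places the traumatic resin duct band in 1898 − 83 = 1815 CE.

1815 CE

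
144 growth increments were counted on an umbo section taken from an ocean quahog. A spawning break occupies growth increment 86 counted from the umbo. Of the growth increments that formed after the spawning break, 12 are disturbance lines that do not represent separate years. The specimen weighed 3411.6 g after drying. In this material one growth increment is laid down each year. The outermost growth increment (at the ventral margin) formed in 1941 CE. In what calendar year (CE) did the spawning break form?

Between growth increment 86 and the ventral margin there are 144 − 86 = 58 growth increments.
Removing the 12 false growth increments leaves 58 − 12 = 46 true growth increments beyond the spawning break.
The growth increment at the ventral margin is 1941 CE, so the spawning break dates to 1941 − 46 = 1895 CE.

1895 CE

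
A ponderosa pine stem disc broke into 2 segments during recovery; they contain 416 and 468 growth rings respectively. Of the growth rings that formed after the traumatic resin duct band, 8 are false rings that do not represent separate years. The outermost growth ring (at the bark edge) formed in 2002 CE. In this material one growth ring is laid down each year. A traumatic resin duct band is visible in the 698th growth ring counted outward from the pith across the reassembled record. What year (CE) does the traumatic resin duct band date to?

1824 CE

Total growth rings = 416 + 468 = 884.
The traumatic resin duct band sits at growth ring 698 from the pith, so 884 − 698 = 186 growth rings formed after it.
186 − 8 false = 178 true growth rings after the traumatic resin duct band.
Counting back 178 years from 2002 CE places the traumatic resin duct band in 2002 − 178 = 1824 CE.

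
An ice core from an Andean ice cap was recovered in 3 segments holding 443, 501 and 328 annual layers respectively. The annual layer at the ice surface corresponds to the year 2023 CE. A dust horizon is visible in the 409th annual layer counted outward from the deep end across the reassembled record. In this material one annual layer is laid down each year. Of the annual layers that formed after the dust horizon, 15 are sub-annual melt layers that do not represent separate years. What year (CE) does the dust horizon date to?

1175 CE

Total annual layers = 443 + 501 + 328 = 1272.
The dust horizon sits at annual layer 409 from the deep end, so 1272 − 409 = 863 annual layers formed after it.
863 − 15 false = 848 true annual layers after the dust horizon.
Counting back 848 years from 2023 CE places the dust horizon in 2023 − 848 = 1175 CE.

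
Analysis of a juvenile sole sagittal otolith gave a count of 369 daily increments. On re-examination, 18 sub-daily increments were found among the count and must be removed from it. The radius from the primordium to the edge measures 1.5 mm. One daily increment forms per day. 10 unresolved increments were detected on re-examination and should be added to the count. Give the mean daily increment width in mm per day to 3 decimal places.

Correcting the raw count gives 369 − 18 + 10 = 361 true daily increments.
Extension rate ≈ 1.5 / 361 = 0.004 mm per day.

0.004 mm per day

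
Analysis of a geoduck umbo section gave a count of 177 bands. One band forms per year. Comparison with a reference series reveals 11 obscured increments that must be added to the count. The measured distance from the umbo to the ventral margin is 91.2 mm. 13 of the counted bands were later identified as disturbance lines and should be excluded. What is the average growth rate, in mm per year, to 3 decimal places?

0.521 mm per year

Correcting the raw count gives 177 − 13 + 11 = 175 true bands.
Extension rate ≈ 91.2 / 175 = 0.521 mm per year.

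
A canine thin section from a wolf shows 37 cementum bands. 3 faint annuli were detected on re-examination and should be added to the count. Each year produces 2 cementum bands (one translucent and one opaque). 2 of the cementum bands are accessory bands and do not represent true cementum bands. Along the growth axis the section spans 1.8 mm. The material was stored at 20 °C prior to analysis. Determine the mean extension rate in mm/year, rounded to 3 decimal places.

Adjusted count: 37 − 2 + 3 = 38 cementum bands.
38 cementum bands at 2 per year is 38 / 2 = 19 years.
Mean rate = 1.8 mm / 19 years ≈ 0.095 mm/year.

0.095 mm/year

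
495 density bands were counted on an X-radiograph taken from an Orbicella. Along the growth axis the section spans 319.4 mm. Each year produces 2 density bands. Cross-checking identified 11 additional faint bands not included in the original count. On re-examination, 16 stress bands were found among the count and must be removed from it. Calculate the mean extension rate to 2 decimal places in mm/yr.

Adjusted count: 495 − 16 + 11 = 490 density bands.
490 density bands at 2 per year is 490 / 2 = 245 years.
Mean rate = 319.4 mm / 245 years ≈ 1.30 mm/yr.

1.30 mm/yr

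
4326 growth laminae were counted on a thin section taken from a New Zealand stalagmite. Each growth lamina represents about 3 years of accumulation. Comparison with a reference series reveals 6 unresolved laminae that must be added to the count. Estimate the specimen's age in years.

12996 years

After corrections the count is 4326 + 6 = 4332 growth laminae.
At 3 years per growth lamina, 4332 × 3 = 12996 years.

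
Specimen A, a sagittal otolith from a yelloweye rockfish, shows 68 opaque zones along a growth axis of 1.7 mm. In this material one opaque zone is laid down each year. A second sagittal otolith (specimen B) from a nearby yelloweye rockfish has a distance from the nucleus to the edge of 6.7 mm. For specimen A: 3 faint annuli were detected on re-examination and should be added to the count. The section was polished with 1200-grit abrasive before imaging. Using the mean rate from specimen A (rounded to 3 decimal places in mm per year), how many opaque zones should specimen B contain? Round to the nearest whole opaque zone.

279 opaque zones

Specimen A: after corrections the count is 68 + 3 = 71 opaque zones.
A: Mean rate = 1.7 mm / 71 years ≈ 0.024 mm/year.
For B, 6.7 / 0.024 = 279.17 years ≈ 279 opaque zones.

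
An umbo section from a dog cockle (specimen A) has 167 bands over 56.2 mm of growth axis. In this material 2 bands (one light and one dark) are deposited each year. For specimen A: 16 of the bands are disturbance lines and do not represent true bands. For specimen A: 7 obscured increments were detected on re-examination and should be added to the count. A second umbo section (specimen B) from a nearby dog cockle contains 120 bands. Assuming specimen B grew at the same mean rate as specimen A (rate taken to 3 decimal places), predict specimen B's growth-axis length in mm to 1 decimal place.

42.7 mm

Specimen A: after corrections the count is 167 − 16 + 7 = 158 bands.
Specimen A: dividing by 2 bands per year: 158 / 2 = 79 years.
A: 56.2 mm over 79 years gives 56.2 / 79 ≈ 0.711 mm/yr.
Specimen B: 120 bands at 2 per year is 120 / 2 = 60 years. For B, 0.711 mm/year × 60 years = 42.7 mm.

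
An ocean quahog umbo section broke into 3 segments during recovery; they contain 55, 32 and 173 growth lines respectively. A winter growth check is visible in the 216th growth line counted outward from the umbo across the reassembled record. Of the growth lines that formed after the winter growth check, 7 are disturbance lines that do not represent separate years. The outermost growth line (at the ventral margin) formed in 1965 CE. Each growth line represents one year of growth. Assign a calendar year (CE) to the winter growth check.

1928 CE

Total growth lines = 55 + 32 + 173 = 260.
260 − 216 = 44 growth lines lie beyond the winter growth check toward the ventral margin.
44 − 7 false = 37 true growth lines after the winter growth check.
1965 − 37 = 1928 CE.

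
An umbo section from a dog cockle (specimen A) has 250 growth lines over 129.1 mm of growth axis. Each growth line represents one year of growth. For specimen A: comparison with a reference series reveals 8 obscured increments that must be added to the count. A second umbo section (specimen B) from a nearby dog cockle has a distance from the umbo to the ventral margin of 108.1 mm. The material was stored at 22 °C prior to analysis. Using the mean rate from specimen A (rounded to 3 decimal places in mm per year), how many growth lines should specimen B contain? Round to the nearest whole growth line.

216 growth lines

Specimen A: true growth line count = 250 + 8 = 258.
A: 129.1 mm over 258 years gives 129.1 / 258 ≈ 0.500 mm per year.
B spans 108.1 / 0.500 = 216.20 years ≈ 216 growth lines.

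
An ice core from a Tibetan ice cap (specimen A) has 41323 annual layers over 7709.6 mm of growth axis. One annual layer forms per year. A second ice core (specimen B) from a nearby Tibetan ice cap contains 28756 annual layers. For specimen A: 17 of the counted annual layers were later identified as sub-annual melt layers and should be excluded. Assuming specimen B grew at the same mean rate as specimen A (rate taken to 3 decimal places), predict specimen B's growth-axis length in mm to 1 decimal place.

5377.4 mm

Specimen A: true annual layer count = 41323 − 17 = 41306.
A: 7709.6 mm over 41306 years gives 7709.6 / 41306 ≈ 0.187 mm per year.
Length of B = 0.187 × 28756 = 5377.4 mm.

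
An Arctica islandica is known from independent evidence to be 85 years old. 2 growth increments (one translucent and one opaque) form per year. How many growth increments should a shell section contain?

Expected growth increments: 85 × 2 = 170.
So 170 growth increments should be present.

170 growth increments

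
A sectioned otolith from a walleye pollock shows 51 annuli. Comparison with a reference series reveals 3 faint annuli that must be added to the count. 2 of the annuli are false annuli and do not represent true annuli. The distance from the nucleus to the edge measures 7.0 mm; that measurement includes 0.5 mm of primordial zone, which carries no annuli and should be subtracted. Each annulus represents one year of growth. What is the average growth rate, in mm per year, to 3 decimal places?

0.125 mm per year

True annulus count = 51 − 2 + 3 = 52.
Removing the 0.5 mm offcut leaves 7.0 − 0.5 = 6.5 mm.
Extension rate ≈ 6.5 / 52 = 0.125 mm per year.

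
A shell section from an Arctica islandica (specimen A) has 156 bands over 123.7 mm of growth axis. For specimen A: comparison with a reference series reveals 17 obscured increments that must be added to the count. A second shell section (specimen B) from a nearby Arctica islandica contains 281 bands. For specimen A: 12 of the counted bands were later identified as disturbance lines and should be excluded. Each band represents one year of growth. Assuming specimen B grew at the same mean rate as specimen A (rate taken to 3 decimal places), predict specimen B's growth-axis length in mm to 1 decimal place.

215.8 mm

Specimen A: adjusted count: 156 − 12 + 17 = 161 bands.
A: Extension rate ≈ 123.7 / 161 = 0.768 mm/yr.
For B, 0.768 mm/year × 281 years = 215.8 mm.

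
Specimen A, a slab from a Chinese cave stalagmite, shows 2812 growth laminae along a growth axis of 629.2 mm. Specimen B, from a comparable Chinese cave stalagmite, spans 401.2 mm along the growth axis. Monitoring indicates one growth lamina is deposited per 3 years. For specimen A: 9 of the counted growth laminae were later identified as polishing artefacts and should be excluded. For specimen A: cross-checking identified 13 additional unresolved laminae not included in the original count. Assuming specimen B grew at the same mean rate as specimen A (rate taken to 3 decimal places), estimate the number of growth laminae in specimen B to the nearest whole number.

Specimen A: correcting the raw count gives 2812 − 9 + 13 = 2816 true growth laminae.
Specimen A: multiplying by 3 years per growth lamina: 2816 × 3 = 8448 years.
A: Mean rate = 629.2 mm / 8448 years ≈ 0.074 mm/year.
B spans 401.2 / 0.074 = 5421.62 years; at 3 years per growth lamina that is 5421.62 / 3 ≈ 1807 growth laminae.

1807 growth laminae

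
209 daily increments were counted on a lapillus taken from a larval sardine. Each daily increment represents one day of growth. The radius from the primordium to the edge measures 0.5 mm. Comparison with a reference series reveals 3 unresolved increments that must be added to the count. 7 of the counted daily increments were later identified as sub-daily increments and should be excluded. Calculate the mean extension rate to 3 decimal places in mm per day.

0.002 mm per day

True daily increment count = 209 − 7 + 3 = 205.
0.5 mm over 205 days gives 0.5 / 205 ≈ 0.002 mm per day.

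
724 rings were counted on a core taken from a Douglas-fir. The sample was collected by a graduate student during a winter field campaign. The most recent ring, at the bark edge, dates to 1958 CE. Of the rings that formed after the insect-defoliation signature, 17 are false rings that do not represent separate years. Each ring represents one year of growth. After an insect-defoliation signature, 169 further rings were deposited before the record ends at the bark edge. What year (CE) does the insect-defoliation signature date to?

1806 CE

169 rings post-date the insect-defoliation signature.
Excluding 17 false rings: 169 − 17 = 152.
1958 − 152 = 1806 CE.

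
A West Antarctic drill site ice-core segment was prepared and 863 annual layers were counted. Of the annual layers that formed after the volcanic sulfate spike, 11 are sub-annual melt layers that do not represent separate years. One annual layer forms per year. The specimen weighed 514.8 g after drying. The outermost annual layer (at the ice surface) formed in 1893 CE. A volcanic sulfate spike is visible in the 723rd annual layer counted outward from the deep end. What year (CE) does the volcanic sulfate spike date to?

863 − 723 = 140 annual layers lie beyond the volcanic sulfate spike toward the ice surface.
Excluding 11 false annual layers: 140 − 11 = 129.
The annual layer at the ice surface is 1893 CE, so the volcanic sulfate spike dates to 1893 − 129 = 1764 CE.

1764 CE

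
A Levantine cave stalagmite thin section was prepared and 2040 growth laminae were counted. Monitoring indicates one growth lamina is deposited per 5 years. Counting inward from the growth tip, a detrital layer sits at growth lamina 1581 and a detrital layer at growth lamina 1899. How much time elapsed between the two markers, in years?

Separation: 1899 − 1581 = 318 growth laminae.
318 growth laminae at 5 years each span 318 × 5 = 1590 years.

1590 years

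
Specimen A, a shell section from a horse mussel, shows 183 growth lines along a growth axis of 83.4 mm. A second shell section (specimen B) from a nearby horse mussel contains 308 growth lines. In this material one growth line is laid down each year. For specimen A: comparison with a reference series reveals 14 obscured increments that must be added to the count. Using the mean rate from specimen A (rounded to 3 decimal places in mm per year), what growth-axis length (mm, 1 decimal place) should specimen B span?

Specimen A: correcting the raw count gives 183 + 14 = 197 true growth lines.
A: Mean rate = 83.4 mm / 197 years ≈ 0.423 mm/year.
Length of B = 0.423 × 308 = 130.3 mm.

130.3 mm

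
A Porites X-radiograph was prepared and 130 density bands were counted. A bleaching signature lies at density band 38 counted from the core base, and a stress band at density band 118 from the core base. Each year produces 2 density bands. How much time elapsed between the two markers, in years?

The two markers are separated by 118 − 38 = 80 density bands.
80 density bands at 2 per year is 80 / 2 = 40 years.

40 yr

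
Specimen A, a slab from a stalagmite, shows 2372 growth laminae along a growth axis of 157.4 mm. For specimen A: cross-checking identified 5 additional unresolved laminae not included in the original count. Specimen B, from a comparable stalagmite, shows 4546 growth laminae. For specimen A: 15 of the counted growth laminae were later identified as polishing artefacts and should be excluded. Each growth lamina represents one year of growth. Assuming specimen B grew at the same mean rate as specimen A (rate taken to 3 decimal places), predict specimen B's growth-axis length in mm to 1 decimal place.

304.6 mm

Specimen A: after corrections the count is 2372 − 15 + 5 = 2362 growth laminae.
A: 157.4 mm over 2362 years gives 157.4 / 2362 ≈ 0.067 mm/year.
B's length ≈ 0.067 × 4546 = 304.6 mm.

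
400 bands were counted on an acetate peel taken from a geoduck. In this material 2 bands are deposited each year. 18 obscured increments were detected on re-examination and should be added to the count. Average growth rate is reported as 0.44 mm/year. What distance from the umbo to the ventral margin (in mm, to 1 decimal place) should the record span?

Correcting the raw count gives 400 + 18 = 418 true bands.
Dividing by 2 bands per year: 418 / 2 = 209 years.
209 years at 0.44 mm/year gives 0.44 × 209 = 92.0 mm.

92.0 mm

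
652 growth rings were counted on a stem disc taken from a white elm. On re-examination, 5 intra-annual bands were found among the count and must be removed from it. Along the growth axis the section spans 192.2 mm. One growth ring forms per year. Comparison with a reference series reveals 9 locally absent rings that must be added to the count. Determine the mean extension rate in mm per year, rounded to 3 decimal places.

0.293 mm per year

Correcting the raw count gives 652 − 5 + 9 = 656 true growth rings.
Extension rate ≈ 192.2 / 656 = 0.293 mm per year.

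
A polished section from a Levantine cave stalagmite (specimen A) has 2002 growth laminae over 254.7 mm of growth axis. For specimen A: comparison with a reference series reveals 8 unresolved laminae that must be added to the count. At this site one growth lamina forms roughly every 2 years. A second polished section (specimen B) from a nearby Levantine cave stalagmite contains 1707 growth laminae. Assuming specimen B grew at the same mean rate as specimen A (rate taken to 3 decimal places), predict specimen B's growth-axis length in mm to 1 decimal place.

215.1 mm

Specimen A: true growth lamina count = 2002 + 8 = 2010.
Specimen A: multiplying by 2 years per growth lamina: 2010 × 2 = 4020 years.
A: 254.7 mm over 4020 years gives 254.7 / 4020 ≈ 0.063 mm per year.
Specimen B: multiplying by 2 years per growth lamina: 1707 × 2 = 3414 years. For B, 0.063 mm/year × 3414 years = 215.1 mm.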